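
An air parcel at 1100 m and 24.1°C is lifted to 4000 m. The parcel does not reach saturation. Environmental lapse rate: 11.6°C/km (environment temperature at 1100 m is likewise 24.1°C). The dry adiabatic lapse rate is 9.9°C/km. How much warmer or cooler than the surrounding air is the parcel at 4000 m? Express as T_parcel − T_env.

+4.93°C (parcel warmer than environment)

Parcel:
  From 1100 m to 4000 m (dry): cools by 9.9 × 2.9 = 28.71°C, giving -4.61°C.
Environment:
  From 1100 m to 4000 m (environment): cools by 11.6 × 2.9 = 33.64°C, giving -9.54°C.
T_parcel − T_env = -4.61 − (-9.54) = +4.93°C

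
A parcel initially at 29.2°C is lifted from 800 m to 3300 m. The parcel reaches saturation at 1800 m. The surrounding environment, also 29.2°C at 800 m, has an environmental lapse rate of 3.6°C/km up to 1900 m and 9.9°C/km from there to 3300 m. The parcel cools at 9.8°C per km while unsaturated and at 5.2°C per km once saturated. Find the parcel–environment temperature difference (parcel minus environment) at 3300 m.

Parcel:
  800 → 1800 m (dry, 9.8°C/km): ΔT = -9.8 × 1 = -9.8°C → T = 19.4°C
  1800 → 3300 m (saturated, 5.2°C/km): ΔT = -5.2 × 1.5 = -7.8°C → T = 11.6°C
Environment:
  800 → 1900 m (environment, lower layer, 3.6°C/km): ΔT = -3.6 × 1.1 = -3.96°C → T = 25.24°C
  1900 → 3300 m (environment, upper layer, 9.9°C/km): ΔT = -9.9 × 1.4 = -13.86°C → T = 11.38°C
T_parcel − T_env = 11.6 − 11.38 = +0.22°C

+0.22°C (parcel warmer than environment)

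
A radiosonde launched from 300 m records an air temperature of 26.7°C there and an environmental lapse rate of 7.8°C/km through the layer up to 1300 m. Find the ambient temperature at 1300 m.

300–1300 m, environmental: Δz = 1 km ⇒ ΔT = -7.8°C; T = 18.9°C

18.9°C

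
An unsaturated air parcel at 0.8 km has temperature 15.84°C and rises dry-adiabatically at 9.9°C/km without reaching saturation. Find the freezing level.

Height above start = (15.84 − 0) / 9.9 = 1.6 km
Altitude = 800 m + 1600 m = 2400 m

2.4 km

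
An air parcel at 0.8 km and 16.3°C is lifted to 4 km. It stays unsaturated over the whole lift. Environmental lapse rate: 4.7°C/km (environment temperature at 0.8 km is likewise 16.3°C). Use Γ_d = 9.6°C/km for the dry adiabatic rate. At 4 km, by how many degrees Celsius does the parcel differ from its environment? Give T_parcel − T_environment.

Parcel:
  800 → 4000 m (dry, 9.6°C/km): ΔT = -9.6 × 3.2 = -30.72°C → T = -14.42°C
Environment:
  800 → 4000 m (environment, 4.7°C/km): ΔT = -4.7 × 3.2 = -15.04°C → T = 1.26°C
T_parcel − T_env = -14.42 − 1.26 = -15.68°C

-15.68°C (parcel cooler than environment)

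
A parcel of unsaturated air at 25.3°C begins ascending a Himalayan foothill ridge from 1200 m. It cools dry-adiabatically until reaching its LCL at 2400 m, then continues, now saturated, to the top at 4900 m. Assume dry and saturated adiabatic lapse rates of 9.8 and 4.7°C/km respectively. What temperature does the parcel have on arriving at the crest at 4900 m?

1200–2400 m, dry: Δz = 1.2 km ⇒ ΔT = -11.76°C; T = 13.54°C
2400–4900 m, saturated: Δz = 2.5 km ⇒ ΔT = -11.75°C; T = 1.79°C

1.79°C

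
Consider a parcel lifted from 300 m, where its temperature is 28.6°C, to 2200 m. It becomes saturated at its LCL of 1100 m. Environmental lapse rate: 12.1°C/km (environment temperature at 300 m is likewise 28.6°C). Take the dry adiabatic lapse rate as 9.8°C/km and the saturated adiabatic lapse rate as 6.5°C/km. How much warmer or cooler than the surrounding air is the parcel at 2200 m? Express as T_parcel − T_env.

+8°C (parcel warmer than environment)

Parcel:
  300–1100 m, dry: Δz = 0.8 km ⇒ ΔT = -7.84°C; T = 20.76°C
  1100–2200 m, saturated: Δz = 1.1 km ⇒ ΔT = -7.15°C; T = 13.61°C
Environment:
  300–2200 m, environment: Δz = 1.9 km ⇒ ΔT = -22.99°C; T = 5.61°C
T_parcel − T_env = 13.61 − 5.61 = +8°C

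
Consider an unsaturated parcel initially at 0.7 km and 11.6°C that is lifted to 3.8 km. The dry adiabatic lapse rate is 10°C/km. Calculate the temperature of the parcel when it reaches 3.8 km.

-19.4°C

700 → 3800 m (dry adiabatic, 10°C/km): ΔT = -10 × 3.1 = -31°C → T = -19.4°C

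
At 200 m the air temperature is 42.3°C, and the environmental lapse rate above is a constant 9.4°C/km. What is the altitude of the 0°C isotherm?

4700 m

Height above start = (42.3 − 0) / 9.4 = 4.5 km
Altitude = 200 m + 4500 m = 4700 m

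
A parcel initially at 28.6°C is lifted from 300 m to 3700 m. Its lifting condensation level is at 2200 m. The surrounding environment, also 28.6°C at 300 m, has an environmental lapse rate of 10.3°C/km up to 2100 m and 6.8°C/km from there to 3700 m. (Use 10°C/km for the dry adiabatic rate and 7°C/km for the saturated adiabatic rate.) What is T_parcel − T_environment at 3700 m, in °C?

Parcel:
  300–2200 m, dry: Δz = 1.9 km ⇒ ΔT = -19°C; T = 9.6°C
  2200–3700 m, saturated: Δz = 1.5 km ⇒ ΔT = -10.5°C; T = -0.9°C
Environment:
  300–2100 m, environment, lower layer: Δz = 1.8 km ⇒ ΔT = -18.54°C; T = 10.06°C
  2100–3700 m, environment, upper layer: Δz = 1.6 km ⇒ ΔT = -10.88°C; T = -0.82°C
T_parcel − T_env = -0.9 − (-0.82) = -0.08°C

-0.08°C (parcel cooler than environment)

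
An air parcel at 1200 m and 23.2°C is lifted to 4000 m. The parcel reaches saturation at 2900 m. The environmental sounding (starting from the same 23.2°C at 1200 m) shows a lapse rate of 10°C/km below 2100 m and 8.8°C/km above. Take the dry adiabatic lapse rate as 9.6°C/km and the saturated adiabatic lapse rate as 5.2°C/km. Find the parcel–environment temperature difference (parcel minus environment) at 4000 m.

Parcel:
  1200 → 2900 m (dry, 9.6°C/km): ΔT = -9.6 × 1.7 = -16.32°C → T = 6.88°C
  2900 → 4000 m (saturated, 5.2°C/km): ΔT = -5.2 × 1.1 = -5.72°C → T = 1.16°C
Environment:
  1200 → 2100 m (environment, lower layer, 10°C/km): ΔT = -10 × 0.9 = -9°C → T = 14.2°C
  2100 → 4000 m (environment, upper layer, 8.8°C/km): ΔT = -8.8 × 1.9 = -16.72°C → T = -2.52°C
T_parcel − T_env = 1.16 − (-2.52) = +3.68°C

+3.68°C (parcel warmer than environment)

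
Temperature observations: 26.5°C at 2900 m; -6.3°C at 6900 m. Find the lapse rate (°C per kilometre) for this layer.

Γ = −ΔT/Δz = (26.5 − (-6.3)) / (6900 − 2900) m
  = 32.8°C / 4 km = 8.2°C/km

8.2°C/km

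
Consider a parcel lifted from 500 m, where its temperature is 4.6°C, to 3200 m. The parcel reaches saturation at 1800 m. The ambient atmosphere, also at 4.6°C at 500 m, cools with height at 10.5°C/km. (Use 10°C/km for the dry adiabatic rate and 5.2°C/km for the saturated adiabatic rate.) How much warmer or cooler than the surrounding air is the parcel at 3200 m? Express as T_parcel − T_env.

+8.07°C (parcel warmer than environment)

Parcel:
  From 500 m to 1800 m (dry): cools by 10 × 1.3 = 13°C, giving -8.4°C.
  From 1800 m to 3200 m (saturated): cools by 5.2 × 1.4 = 7.28°C, giving -15.68°C.
Environment:
  From 500 m to 3200 m (environment): cools by 10.5 × 2.7 = 28.35°C, giving -23.75°C.
T_parcel − T_env = -15.68 − (-23.75) = +8.07°C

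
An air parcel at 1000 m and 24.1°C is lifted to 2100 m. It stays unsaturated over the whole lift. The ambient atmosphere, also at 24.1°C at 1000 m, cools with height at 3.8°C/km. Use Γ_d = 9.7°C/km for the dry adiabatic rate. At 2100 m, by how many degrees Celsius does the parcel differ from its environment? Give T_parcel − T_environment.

Parcel:
  1000 → 2100 m (dry, 9.7°C/km): ΔT = -9.7 × 1.1 = -10.67°C → T = 13.43°C
Environment:
  1000 → 2100 m (environment, 3.8°C/km): ΔT = -3.8 × 1.1 = -4.18°C → T = 19.92°C
T_parcel − T_env = 13.43 − 19.92 = -6.49°C

-6.49°C (parcel cooler than environment)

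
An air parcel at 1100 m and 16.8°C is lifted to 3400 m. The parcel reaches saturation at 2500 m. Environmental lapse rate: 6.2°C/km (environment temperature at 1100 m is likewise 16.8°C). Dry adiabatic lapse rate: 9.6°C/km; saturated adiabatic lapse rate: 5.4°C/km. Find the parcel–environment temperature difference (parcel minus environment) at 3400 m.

Parcel:
  1100 → 2500 m (dry, 9.6°C/km): ΔT = -9.6 × 1.4 = -13.44°C → T = 3.36°C
  2500 → 3400 m (saturated, 5.4°C/km): ΔT = -5.4 × 0.9 = -4.86°C → T = -1.5°C
Environment:
  1100 → 3400 m (environment, 6.2°C/km): ΔT = -6.2 × 2.3 = -14.26°C → T = 2.54°C
T_parcel − T_env = -1.5 − 2.54 = -4.04°C

-4.04°C (parcel cooler than environment)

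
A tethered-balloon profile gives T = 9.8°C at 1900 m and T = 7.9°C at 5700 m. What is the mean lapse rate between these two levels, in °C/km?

Γ = −ΔT/Δz = (9.8 − 7.9) / (5700 − 1900) m
  = 1.9°C / 3.8 km = 0.5°C/km

0.5°C/km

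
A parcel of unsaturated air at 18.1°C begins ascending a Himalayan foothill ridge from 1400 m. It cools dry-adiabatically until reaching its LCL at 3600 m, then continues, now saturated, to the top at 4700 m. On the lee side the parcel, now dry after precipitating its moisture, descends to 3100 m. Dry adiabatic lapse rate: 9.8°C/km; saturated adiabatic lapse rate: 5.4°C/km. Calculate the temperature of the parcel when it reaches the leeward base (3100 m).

1400 → 3600 m (dry, 9.8°C/km): ΔT = -9.8 × 2.2 = -21.56°C → T = -3.46°C
3600 → 4700 m (saturated, 5.4°C/km): ΔT = -5.4 × 1.1 = -5.94°C → T = -9.4°C
4700 → 3100 m (dry descent, 9.8°C/km): ΔT = +9.8 × 1.6 = +15.68°C → T = 6.28°C

6.28°C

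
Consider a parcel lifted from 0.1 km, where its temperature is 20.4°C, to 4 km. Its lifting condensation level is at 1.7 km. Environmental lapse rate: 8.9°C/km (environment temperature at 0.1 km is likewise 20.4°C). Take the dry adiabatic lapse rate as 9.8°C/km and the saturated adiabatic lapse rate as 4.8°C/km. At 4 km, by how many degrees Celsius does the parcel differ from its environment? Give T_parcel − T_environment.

+7.99°C (parcel warmer than environment)

Parcel:
  Dry to 1700 m: -9.8 × 1.6 km = -15.68°C, so T = 4.72°C.
  Saturated to 4000 m: -4.8 × 2.3 km = -11.04°C, so T = -6.32°C.
Environment:
  Environment to 4000 m: -8.9 × 3.9 km = -34.71°C, so T = -14.31°C.
T_parcel − T_env = -6.32 − (-14.31) = +7.99°C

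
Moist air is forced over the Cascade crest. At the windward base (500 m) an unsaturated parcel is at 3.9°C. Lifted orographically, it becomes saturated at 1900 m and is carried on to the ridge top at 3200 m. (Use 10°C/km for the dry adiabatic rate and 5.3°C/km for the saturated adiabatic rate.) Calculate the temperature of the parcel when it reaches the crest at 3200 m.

500–1900 m, dry: Δz = 1.4 km ⇒ ΔT = -14°C; T = -10.1°C
1900–3200 m, saturated: Δz = 1.3 km ⇒ ΔT = -6.89°C; T = -16.99°C

-16.99°C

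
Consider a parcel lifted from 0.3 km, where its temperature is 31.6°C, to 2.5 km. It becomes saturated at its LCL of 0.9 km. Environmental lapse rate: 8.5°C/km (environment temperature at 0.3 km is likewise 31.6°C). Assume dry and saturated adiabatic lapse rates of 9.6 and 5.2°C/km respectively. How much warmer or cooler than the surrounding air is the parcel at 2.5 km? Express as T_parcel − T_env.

Parcel:
  Dry to 900 m: -9.6 × 0.6 km = -5.76°C, so T = 25.84°C.
  Saturated to 2500 m: -5.2 × 1.6 km = -8.32°C, so T = 17.52°C.
Environment:
  Environment to 2500 m: -8.5 × 2.2 km = -18.7°C, so T = 12.9°C.
T_parcel − T_env = 17.52 − 12.9 = +4.62°C

+4.62°C (parcel warmer than environment)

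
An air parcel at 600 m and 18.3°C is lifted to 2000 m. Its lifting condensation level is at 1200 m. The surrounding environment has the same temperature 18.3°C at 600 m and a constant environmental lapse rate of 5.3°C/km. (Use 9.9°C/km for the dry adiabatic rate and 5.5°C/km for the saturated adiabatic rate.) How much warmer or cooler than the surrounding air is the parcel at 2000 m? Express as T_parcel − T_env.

-2.92°C (parcel cooler than environment)

Parcel:
  600 → 1200 m (dry, 9.9°C/km): ΔT = -9.9 × 0.6 = -5.94°C → T = 12.36°C
  1200 → 2000 m (saturated, 5.5°C/km): ΔT = -5.5 × 0.8 = -4.4°C → T = 7.96°C
Environment:
  600 → 2000 m (environment, 5.3°C/km): ΔT = -5.3 × 1.4 = -7.42°C → T = 10.88°C
T_parcel − T_env = 7.96 − 10.88 = -2.92°C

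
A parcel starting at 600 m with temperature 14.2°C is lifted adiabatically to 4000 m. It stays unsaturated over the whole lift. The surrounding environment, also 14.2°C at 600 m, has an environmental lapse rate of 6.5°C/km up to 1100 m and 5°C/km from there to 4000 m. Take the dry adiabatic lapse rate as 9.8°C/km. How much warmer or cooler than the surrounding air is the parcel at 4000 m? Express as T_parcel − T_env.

-15.57°C (parcel cooler than environment)

Parcel:
  From 600 m to 4000 m (dry): cools by 9.8 × 3.4 = 33.32°C, giving -19.12°C.
Environment:
  From 600 m to 1100 m (environment, lower layer): cools by 6.5 × 0.5 = 3.25°C, giving 10.95°C.
  From 1100 m to 4000 m (environment, upper layer): cools by 5 × 2.9 = 14.5°C, giving -3.55°C.
T_parcel − T_env = -19.12 − (-3.55) = -15.57°C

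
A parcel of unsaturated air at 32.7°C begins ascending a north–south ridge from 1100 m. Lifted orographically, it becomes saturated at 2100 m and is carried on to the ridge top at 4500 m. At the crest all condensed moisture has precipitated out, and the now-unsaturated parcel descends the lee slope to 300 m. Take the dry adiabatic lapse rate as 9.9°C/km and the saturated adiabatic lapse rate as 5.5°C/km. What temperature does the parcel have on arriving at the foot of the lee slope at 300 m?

From 1100 m to 2100 m (dry): cools by 9.9 × 1 = 9.9°C, giving 22.8°C.
From 2100 m to 4500 m (saturated): cools by 5.5 × 2.4 = 13.2°C, giving 9.6°C.
From 4500 m to 300 m (dry descent): warms by 9.9 × 4.2 = 41.58°C, giving 51.18°C.

51.18°C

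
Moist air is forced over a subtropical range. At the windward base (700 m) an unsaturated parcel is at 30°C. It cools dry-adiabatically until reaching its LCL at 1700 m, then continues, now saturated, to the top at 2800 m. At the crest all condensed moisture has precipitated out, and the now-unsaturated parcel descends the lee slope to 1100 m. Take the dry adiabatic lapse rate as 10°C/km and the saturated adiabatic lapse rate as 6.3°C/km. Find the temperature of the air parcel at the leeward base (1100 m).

30.07°C

700–1700 m, dry: Δz = 1 km ⇒ ΔT = -10°C; T = 20°C
1700–2800 m, saturated: Δz = 1.1 km ⇒ ΔT = -6.93°C; T = 13.07°C
2800–1100 m, dry descent: Δz = 1.7 km ⇒ ΔT = +17°C; T = 30.07°C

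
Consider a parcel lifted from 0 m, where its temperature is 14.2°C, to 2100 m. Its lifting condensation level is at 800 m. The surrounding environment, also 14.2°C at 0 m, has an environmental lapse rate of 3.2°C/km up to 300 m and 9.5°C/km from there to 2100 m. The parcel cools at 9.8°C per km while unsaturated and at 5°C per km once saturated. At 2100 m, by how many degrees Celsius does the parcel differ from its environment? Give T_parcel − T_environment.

+3.72°C (parcel warmer than environment)

Parcel:
  From 0 m to 800 m (dry): cools by 9.8 × 0.8 = 7.84°C, giving 6.36°C.
  From 800 m to 2100 m (saturated): cools by 5 × 1.3 = 6.5°C, giving -0.14°C.
Environment:
  From 0 m to 300 m (environment, lower layer): cools by 3.2 × 0.3 = 0.96°C, giving 13.24°C.
  From 300 m to 2100 m (environment, upper layer): cools by 9.5 × 1.8 = 17.1°C, giving -3.86°C.
T_parcel − T_env = -0.14 − (-3.86) = +3.72°C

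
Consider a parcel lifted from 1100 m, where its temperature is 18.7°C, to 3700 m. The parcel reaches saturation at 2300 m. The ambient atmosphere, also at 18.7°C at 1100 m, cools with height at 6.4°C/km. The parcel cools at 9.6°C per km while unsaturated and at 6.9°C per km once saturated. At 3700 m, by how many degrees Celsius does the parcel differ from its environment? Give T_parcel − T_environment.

-4.54°C (parcel cooler than environment)

Parcel:
  From 1100 m to 2300 m (dry): cools by 9.6 × 1.2 = 11.52°C, giving 7.18°C.
  From 2300 m to 3700 m (saturated): cools by 6.9 × 1.4 = 9.66°C, giving -2.48°C.
Environment:
  From 1100 m to 3700 m (environment): cools by 6.4 × 2.6 = 16.64°C, giving 2.06°C.
T_parcel − T_env = -2.48 − 2.06 = -4.54°C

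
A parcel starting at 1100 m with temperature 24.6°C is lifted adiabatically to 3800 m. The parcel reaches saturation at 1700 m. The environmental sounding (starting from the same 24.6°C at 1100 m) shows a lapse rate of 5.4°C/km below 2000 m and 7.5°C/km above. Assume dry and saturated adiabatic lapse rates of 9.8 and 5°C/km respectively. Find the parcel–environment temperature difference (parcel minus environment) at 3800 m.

Parcel:
  1100–1700 m, dry: Δz = 0.6 km ⇒ ΔT = -5.88°C; T = 18.72°C
  1700–3800 m, saturated: Δz = 2.1 km ⇒ ΔT = -10.5°C; T = 8.22°C
Environment:
  1100–2000 m, environment, lower layer: Δz = 0.9 km ⇒ ΔT = -4.86°C; T = 19.74°C
  2000–3800 m, environment, upper layer: Δz = 1.8 km ⇒ ΔT = -13.5°C; T = 6.24°C
T_parcel − T_env = 8.22 − 6.24 = +1.98°C

+1.98°C (parcel warmer than environment)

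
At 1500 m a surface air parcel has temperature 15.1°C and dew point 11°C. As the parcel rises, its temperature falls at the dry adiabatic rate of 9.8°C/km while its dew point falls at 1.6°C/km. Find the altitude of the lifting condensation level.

2000 m

T and T_d converge at 9.8 − 1.6 = 8.2°C per km
Height above start = (15.1 − 11) / 8.2 = 0.5 km
LCL altitude = 1500 m + 500 m = 2000 m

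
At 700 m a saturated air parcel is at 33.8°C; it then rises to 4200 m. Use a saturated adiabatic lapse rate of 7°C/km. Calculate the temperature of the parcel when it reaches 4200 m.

9.3°C

700 → 4200 m (saturated adiabatic, 7°C/km): ΔT = -7 × 3.5 = -24.5°C → T = 9.3°C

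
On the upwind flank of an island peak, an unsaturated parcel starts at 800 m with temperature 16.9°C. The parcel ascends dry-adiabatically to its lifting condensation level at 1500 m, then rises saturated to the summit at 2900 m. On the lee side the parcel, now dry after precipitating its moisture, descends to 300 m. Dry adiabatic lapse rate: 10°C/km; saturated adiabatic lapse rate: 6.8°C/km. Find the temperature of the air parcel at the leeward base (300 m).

800 → 1500 m (dry, 10°C/km): ΔT = -10 × 0.7 = -7°C → T = 9.9°C
1500 → 2900 m (saturated, 6.8°C/km): ΔT = -6.8 × 1.4 = -9.52°C → T = 0.38°C
2900 → 300 m (dry descent, 10°C/km): ΔT = +10 × 2.6 = +26°C → T = 26.38°C

26.38°C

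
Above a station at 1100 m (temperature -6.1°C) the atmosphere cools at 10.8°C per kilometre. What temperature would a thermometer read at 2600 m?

-22.3°C

1100 → 2600 m (environmental, 10.8°C/km): ΔT = -10.8 × 1.5 = -16.2°C → T = -22.3°C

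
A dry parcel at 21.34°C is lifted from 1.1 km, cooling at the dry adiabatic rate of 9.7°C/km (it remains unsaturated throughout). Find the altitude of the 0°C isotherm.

3.3 km

Height above start = (21.34 − 0) / 9.7 = 2.2 km
Altitude = 1100 m + 2200 m = 3300 m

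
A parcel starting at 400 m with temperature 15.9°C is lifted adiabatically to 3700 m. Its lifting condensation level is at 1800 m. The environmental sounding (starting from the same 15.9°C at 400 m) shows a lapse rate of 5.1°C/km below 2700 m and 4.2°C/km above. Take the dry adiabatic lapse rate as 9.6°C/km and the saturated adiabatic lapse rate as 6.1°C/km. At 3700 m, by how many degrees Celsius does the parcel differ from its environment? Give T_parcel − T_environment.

-9.1°C (parcel cooler than environment)

Parcel:
  Dry to 1800 m: -9.6 × 1.4 km = -13.44°C, so T = 2.46°C.
  Saturated to 3700 m: -6.1 × 1.9 km = -11.59°C, so T = -9.13°C.
Environment:
  Environment, lower layer to 2700 m: -5.1 × 2.3 km = -11.73°C, so T = 4.17°C.
  Environment, upper layer to 3700 m: -4.2 × 1 km = -4.2°C, so T = -0.03°C.
T_parcel − T_env = -9.13 − (-0.03) = -9.1°C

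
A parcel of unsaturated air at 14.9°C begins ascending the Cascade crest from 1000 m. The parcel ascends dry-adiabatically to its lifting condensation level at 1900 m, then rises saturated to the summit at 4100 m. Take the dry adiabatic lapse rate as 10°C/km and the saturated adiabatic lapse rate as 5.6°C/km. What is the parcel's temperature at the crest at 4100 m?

-6.42°C

1000 → 1900 m (dry, 10°C/km): ΔT = -10 × 0.9 = -9°C → T = 5.9°C
1900 → 4100 m (saturated, 5.6°C/km): ΔT = -5.6 × 2.2 = -12.32°C → T = -6.42°C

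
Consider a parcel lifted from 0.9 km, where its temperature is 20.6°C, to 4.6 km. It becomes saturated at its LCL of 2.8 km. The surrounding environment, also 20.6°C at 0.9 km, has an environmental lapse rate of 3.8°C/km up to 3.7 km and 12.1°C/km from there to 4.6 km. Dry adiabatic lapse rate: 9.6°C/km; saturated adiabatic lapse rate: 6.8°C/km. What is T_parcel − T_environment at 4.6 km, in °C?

-8.95°C (parcel cooler than environment)

Parcel:
  Dry to 2800 m: -9.6 × 1.9 km = -18.24°C, so T = 2.36°C.
  Saturated to 4600 m: -6.8 × 1.8 km = -12.24°C, so T = -9.88°C.
Environment:
  Environment, lower layer to 3700 m: -3.8 × 2.8 km = -10.64°C, so T = 9.96°C.
  Environment, upper layer to 4600 m: -12.1 × 0.9 km = -10.89°C, so T = -0.93°C.
T_parcel − T_env = -9.88 − (-0.93) = -8.95°C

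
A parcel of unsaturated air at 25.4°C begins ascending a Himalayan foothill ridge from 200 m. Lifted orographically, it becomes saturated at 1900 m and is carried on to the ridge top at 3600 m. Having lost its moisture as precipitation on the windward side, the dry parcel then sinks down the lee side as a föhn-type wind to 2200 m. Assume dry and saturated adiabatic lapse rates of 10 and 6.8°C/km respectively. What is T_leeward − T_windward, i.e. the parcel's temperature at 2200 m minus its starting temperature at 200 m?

-14.56°C

Dry to 1900 m: -10 × 1.7 km = -17°C, so T = 8.4°C.
Saturated to 3600 m: -6.8 × 1.7 km = -11.56°C, so T = -3.16°C.
Dry descent to 2200 m: +10 × 1.4 km = +14°C, so T = 10.84°C.
Net change vs windward start: 10.84 − 25.4 = -14.56°C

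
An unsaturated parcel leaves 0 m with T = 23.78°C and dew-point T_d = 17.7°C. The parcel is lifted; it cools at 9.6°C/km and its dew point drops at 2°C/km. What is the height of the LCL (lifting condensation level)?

800 m

T and T_d converge at 9.6 − 2 = 7.6°C per km
Height above start = (23.78 − 17.7) / 7.6 = 0.8 km
LCL altitude = 0 m + 800 m = 800 m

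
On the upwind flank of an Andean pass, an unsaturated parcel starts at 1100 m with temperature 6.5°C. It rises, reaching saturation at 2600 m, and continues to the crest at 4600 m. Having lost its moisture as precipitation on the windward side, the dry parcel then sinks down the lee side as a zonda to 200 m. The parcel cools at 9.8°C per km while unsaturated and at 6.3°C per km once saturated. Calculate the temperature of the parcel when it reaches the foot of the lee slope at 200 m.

Dry to 2600 m: -9.8 × 1.5 km = -14.7°C, so T = -8.2°C.
Saturated to 4600 m: -6.3 × 2 km = -12.6°C, so T = -20.8°C.
Dry descent to 200 m: +9.8 × 4.4 km = +43.12°C, so T = 22.32°C.

22.32°C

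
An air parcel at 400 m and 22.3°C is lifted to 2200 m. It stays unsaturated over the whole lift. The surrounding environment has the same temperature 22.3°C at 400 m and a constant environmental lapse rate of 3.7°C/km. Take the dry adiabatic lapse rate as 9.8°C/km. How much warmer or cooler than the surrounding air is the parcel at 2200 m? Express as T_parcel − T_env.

-10.98°C (parcel cooler than environment)

Parcel:
  400 → 2200 m (dry, 9.8°C/km): ΔT = -9.8 × 1.8 = -17.64°C → T = 4.66°C
Environment:
  400 → 2200 m (environment, 3.7°C/km): ΔT = -3.7 × 1.8 = -6.66°C → T = 15.64°C
T_parcel − T_env = 4.66 − 15.64 = -10.98°C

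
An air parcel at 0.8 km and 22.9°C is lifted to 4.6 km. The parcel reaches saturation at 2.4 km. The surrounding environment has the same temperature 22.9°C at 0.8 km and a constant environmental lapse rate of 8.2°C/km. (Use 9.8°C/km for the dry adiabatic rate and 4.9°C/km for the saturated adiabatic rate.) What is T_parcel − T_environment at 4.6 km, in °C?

Parcel:
  Dry to 2400 m: -9.8 × 1.6 km = -15.68°C, so T = 7.22°C.
  Saturated to 4600 m: -4.9 × 2.2 km = -10.78°C, so T = -3.56°C.
Environment:
  Environment to 4600 m: -8.2 × 3.8 km = -31.16°C, so T = -8.26°C.
T_parcel − T_env = -3.56 − (-8.26) = +4.7°C

+4.7°C (parcel warmer than environment)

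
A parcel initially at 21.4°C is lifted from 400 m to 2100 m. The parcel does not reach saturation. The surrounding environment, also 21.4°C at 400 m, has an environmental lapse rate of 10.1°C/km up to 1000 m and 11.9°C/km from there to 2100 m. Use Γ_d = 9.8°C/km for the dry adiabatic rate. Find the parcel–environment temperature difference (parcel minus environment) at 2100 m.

+2.49°C (parcel warmer than environment)

Parcel:
  400–2100 m, dry: Δz = 1.7 km ⇒ ΔT = -16.66°C; T = 4.74°C
Environment:
  400–1000 m, environment, lower layer: Δz = 0.6 km ⇒ ΔT = -6.06°C; T = 15.34°C
  1000–2100 m, environment, upper layer: Δz = 1.1 km ⇒ ΔT = -13.09°C; T = 2.25°C
T_parcel − T_env = 4.74 − 2.25 = +2.49°C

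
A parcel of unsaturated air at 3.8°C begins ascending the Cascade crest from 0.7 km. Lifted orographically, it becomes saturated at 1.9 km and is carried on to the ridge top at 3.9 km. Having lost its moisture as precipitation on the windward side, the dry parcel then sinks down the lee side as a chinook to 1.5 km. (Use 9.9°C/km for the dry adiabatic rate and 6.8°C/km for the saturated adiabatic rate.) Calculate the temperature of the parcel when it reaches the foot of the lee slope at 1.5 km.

2.08°C

Dry to 1900 m: -9.9 × 1.2 km = -11.88°C, so T = -8.08°C.
Saturated to 3900 m: -6.8 × 2 km = -13.6°C, so T = -21.68°C.
Dry descent to 1500 m: +9.9 × 2.4 km = +23.76°C, so T = 2.08°C.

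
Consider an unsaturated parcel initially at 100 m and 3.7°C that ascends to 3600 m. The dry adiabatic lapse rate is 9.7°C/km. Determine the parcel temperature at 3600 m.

-30.25°C

Dry adiabatic to 3600 m: -9.7 × 3.5 km = -33.95°C, so T = -30.25°C.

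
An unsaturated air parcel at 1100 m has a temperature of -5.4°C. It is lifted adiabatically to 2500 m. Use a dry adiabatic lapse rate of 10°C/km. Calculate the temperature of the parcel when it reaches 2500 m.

-19.4°C

1100 → 2500 m (dry adiabatic, 10°C/km): ΔT = -10 × 1.4 = -14°C → T = -19.4°C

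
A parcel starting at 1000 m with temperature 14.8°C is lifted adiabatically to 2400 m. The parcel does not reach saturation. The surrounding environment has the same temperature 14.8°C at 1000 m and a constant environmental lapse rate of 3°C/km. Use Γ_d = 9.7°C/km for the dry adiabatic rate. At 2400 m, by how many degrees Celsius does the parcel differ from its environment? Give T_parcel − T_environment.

-9.38°C (parcel cooler than environment)

Parcel:
  1000–2400 m, dry: Δz = 1.4 km ⇒ ΔT = -13.58°C; T = 1.22°C
Environment:
  1000–2400 m, environment: Δz = 1.4 km ⇒ ΔT = -4.2°C; T = 10.6°C
T_parcel − T_env = 1.22 − 10.6 = -9.38°C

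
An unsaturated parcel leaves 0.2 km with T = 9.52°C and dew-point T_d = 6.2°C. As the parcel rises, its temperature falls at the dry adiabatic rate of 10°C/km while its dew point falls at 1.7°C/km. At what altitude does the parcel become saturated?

0.6 km

T and T_d converge at 10 − 1.7 = 8.3°C per km
Height above start = (9.52 − 6.2) / 8.3 = 0.4 km
LCL altitude = 200 m + 400 m = 600 m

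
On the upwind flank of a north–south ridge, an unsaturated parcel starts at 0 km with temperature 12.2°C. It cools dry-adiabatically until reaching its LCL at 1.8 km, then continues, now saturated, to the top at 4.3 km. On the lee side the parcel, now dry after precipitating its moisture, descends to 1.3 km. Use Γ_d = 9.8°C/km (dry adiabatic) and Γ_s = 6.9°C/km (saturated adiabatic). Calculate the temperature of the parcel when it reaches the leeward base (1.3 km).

6.71°C

Dry to 1800 m: -9.8 × 1.8 km = -17.64°C, so T = -5.44°C.
Saturated to 4300 m: -6.9 × 2.5 km = -17.25°C, so T = -22.69°C.
Dry descent to 1300 m: +9.8 × 3 km = +29.4°C, so T = 6.71°C.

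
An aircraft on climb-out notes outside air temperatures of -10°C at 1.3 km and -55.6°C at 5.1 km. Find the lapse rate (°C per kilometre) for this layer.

12°C/km

Γ = −ΔT/Δz = (-10 − (-55.6)) / (5100 − 1300) m
  = 45.6°C / 3.8 km = 12°C/km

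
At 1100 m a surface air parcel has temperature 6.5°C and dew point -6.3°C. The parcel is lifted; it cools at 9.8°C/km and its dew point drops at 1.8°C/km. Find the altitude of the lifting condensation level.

T and T_d converge at 9.8 − 1.8 = 8°C per km
Height above start = (6.5 − (-6.3)) / 8 = 1.6 km
LCL altitude = 1100 m + 1600 m = 2700 m

2700 m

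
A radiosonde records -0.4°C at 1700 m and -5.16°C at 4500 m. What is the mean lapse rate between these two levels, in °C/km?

1.7°C/km

Γ = −ΔT/Δz = (-0.4 − (-5.16)) / (4500 − 1700) m
  = 4.76°C / 2.8 km = 1.7°C/km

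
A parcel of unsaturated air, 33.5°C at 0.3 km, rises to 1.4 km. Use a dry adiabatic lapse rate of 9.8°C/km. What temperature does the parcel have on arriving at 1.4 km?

From 300 m to 1400 m (dry adiabatic): cools by 9.8 × 1.1 = 10.78°C, giving 22.72°C.

22.72°C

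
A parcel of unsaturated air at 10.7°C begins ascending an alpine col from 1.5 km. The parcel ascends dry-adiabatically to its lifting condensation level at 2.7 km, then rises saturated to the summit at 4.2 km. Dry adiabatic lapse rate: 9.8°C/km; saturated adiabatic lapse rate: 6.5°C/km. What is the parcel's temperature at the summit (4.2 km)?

1500–2700 m, dry: Δz = 1.2 km ⇒ ΔT = -11.76°C; T = -1.06°C
2700–4200 m, saturated: Δz = 1.5 km ⇒ ΔT = -9.75°C; T = -10.81°C

-10.81°C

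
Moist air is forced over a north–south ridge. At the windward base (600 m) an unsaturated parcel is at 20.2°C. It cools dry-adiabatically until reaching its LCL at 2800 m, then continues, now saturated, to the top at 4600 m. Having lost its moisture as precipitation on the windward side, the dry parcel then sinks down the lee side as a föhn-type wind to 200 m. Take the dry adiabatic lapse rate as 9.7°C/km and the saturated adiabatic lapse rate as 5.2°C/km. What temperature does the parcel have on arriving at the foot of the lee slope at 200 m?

32.18°C

600 → 2800 m (dry, 9.7°C/km): ΔT = -9.7 × 2.2 = -21.34°C → T = -1.14°C
2800 → 4600 m (saturated, 5.2°C/km): ΔT = -5.2 × 1.8 = -9.36°C → T = -10.5°C
4600 → 200 m (dry descent, 9.7°C/km): ΔT = +9.7 × 4.4 = +42.68°C → T = 32.18°C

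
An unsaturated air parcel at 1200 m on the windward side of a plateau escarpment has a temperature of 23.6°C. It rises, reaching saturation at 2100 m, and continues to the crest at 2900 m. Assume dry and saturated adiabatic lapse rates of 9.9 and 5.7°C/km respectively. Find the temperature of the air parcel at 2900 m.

10.13°C

From 1200 m to 2100 m (dry): cools by 9.9 × 0.9 = 8.91°C, giving 14.69°C.
From 2100 m to 2900 m (saturated): cools by 5.7 × 0.8 = 4.56°C, giving 10.13°C.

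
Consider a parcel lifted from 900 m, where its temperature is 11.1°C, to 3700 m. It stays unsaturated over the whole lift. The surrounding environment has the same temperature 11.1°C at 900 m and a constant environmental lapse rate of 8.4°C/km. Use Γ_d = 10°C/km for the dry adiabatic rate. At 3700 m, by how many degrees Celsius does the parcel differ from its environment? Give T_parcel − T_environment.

-4.48°C (parcel cooler than environment)

Parcel:
  900–3700 m, dry: Δz = 2.8 km ⇒ ΔT = -28°C; T = -16.9°C
Environment:
  900–3700 m, environment: Δz = 2.8 km ⇒ ΔT = -23.52°C; T = -12.42°C
T_parcel − T_env = -16.9 − (-12.42) = -4.48°C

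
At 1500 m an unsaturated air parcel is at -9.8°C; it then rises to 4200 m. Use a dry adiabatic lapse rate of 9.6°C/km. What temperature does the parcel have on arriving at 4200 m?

-35.72°C

1500–4200 m, dry adiabatic: Δz = 2.7 km ⇒ ΔT = -25.92°C; T = -35.72°C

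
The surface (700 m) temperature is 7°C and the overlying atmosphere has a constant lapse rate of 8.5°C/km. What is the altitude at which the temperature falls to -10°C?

Height above start = (7 − (-10)) / 8.5 = 2 km
Altitude = 700 m + 2000 m = 2700 m

2700 m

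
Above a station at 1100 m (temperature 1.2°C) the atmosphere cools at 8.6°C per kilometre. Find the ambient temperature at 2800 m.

-13.42°C

1100 → 2800 m (environmental, 8.6°C/km): ΔT = -8.6 × 1.7 = -14.62°C → T = -13.42°C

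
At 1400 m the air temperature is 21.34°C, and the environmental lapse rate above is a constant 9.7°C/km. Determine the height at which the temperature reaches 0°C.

3600 m

Height above start = (21.34 − 0) / 9.7 = 2.2 km
Altitude = 1400 m + 2200 m = 3600 m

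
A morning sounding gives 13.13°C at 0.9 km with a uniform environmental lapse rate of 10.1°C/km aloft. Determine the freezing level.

Height above start = (13.13 − 0) / 10.1 = 1.3 km
Altitude = 900 m + 1300 m = 2200 m

2.2 km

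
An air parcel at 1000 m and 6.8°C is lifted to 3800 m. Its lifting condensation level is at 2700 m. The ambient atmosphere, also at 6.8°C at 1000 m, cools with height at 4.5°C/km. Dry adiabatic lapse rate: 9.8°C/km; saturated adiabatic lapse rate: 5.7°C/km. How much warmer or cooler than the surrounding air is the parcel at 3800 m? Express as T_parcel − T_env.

-10.33°C (parcel cooler than environment)

Parcel:
  1000 → 2700 m (dry, 9.8°C/km): ΔT = -9.8 × 1.7 = -16.66°C → T = -9.86°C
  2700 → 3800 m (saturated, 5.7°C/km): ΔT = -5.7 × 1.1 = -6.27°C → T = -16.13°C
Environment:
  1000 → 3800 m (environment, 4.5°C/km): ΔT = -4.5 × 2.8 = -12.6°C → T = -5.8°C
T_parcel − T_env = -16.13 − (-5.8) = -10.33°C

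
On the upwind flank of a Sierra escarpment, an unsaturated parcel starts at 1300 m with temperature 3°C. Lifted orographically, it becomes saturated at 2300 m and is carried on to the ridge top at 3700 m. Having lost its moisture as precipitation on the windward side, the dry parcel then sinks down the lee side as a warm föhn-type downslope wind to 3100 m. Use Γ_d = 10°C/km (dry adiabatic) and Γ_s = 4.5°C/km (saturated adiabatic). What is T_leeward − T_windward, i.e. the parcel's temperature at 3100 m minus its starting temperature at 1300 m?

1300 → 2300 m (dry, 10°C/km): ΔT = -10 × 1 = -10°C → T = -7°C
2300 → 3700 m (saturated, 4.5°C/km): ΔT = -4.5 × 1.4 = -6.3°C → T = -13.3°C
3700 → 3100 m (dry descent, 10°C/km): ΔT = +10 × 0.6 = +6°C → T = -7.3°C
Net change vs windward start: -7.3 − 3 = -10.3°C

-10.3°C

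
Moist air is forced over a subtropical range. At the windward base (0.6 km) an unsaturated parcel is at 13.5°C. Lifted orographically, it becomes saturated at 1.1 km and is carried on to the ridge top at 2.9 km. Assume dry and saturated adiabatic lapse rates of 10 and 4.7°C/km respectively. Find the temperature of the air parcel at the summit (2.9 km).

0.04°C

600–1100 m, dry: Δz = 0.5 km ⇒ ΔT = -5°C; T = 8.5°C
1100–2900 m, saturated: Δz = 1.8 km ⇒ ΔT = -8.46°C; T = 0.04°C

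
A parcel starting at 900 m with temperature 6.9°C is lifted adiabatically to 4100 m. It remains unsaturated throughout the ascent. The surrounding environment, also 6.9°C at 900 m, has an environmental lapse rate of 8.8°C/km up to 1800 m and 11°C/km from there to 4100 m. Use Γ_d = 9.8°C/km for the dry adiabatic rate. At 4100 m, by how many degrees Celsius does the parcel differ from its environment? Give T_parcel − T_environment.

Parcel:
  Dry to 4100 m: -9.8 × 3.2 km = -31.36°C, so T = -24.46°C.
Environment:
  Environment, lower layer to 1800 m: -8.8 × 0.9 km = -7.92°C, so T = -1.02°C.
  Environment, upper layer to 4100 m: -11 × 2.3 km = -25.3°C, so T = -26.32°C.
T_parcel − T_env = -24.46 − (-26.32) = +1.86°C

+1.86°C (parcel warmer than environment)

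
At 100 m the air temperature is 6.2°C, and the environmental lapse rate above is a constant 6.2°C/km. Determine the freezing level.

Height above start = (6.2 − 0) / 6.2 = 1 km
Altitude = 100 m + 1000 m = 1100 m

1100 m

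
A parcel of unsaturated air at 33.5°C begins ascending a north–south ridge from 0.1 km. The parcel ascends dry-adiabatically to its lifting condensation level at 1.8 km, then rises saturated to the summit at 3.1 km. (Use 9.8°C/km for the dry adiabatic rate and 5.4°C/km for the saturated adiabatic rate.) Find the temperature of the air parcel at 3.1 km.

9.82°C

From 100 m to 1800 m (dry): cools by 9.8 × 1.7 = 16.66°C, giving 16.84°C.
From 1800 m to 3100 m (saturated): cools by 5.4 × 1.3 = 7.02°C, giving 9.82°C.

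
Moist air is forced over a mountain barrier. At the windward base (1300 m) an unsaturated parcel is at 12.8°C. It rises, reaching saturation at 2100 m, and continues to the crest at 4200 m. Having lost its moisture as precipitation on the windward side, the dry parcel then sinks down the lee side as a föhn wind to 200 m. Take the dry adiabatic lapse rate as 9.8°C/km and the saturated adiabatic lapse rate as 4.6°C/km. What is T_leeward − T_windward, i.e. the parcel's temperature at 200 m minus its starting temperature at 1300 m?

From 1300 m to 2100 m (dry): cools by 9.8 × 0.8 = 7.84°C, giving 4.96°C.
From 2100 m to 4200 m (saturated): cools by 4.6 × 2.1 = 9.66°C, giving -4.7°C.
From 4200 m to 200 m (dry descent): warms by 9.8 × 4 = 39.2°C, giving 34.5°C.
Net change vs windward start: 34.5 − 12.8 = +21.7°C

+21.7°C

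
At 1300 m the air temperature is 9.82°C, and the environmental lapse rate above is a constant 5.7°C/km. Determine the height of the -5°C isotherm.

3900 m

Height above start = (9.82 − (-5)) / 5.7 = 2.6 km
Altitude = 1300 m + 2600 m = 3900 m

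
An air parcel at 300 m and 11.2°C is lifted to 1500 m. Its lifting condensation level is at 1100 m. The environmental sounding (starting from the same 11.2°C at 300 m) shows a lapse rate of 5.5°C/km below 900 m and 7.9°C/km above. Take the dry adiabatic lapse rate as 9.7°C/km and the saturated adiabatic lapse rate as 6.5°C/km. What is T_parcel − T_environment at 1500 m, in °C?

Parcel:
  300 → 1100 m (dry, 9.7°C/km): ΔT = -9.7 × 0.8 = -7.76°C → T = 3.44°C
  1100 → 1500 m (saturated, 6.5°C/km): ΔT = -6.5 × 0.4 = -2.6°C → T = 0.84°C
Environment:
  300 → 900 m (environment, lower layer, 5.5°C/km): ΔT = -5.5 × 0.6 = -3.3°C → T = 7.9°C
  900 → 1500 m (environment, upper layer, 7.9°C/km): ΔT = -7.9 × 0.6 = -4.74°C → T = 3.16°C
T_parcel − T_env = 0.84 − 3.16 = -2.32°C

-2.32°C (parcel cooler than environment)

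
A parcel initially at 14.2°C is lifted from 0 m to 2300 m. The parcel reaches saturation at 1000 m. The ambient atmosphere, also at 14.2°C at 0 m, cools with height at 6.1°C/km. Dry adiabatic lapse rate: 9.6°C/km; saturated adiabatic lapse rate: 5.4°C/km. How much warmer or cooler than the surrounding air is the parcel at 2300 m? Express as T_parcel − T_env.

Parcel:
  0 → 1000 m (dry, 9.6°C/km): ΔT = -9.6 × 1 = -9.6°C → T = 4.6°C
  1000 → 2300 m (saturated, 5.4°C/km): ΔT = -5.4 × 1.3 = -7.02°C → T = -2.42°C
Environment:
  0 → 2300 m (environment, 6.1°C/km): ΔT = -6.1 × 2.3 = -14.03°C → T = 0.17°C
T_parcel − T_env = -2.42 − 0.17 = -2.59°C

-2.59°C (parcel cooler than environment)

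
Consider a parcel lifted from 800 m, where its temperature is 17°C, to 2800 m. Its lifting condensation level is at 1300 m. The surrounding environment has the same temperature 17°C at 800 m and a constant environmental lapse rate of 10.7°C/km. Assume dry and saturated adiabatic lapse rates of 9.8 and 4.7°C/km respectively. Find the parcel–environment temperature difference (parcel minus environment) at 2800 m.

Parcel:
  From 800 m to 1300 m (dry): cools by 9.8 × 0.5 = 4.9°C, giving 12.1°C.
  From 1300 m to 2800 m (saturated): cools by 4.7 × 1.5 = 7.05°C, giving 5.05°C.
Environment:
  From 800 m to 2800 m (environment): cools by 10.7 × 2 = 21.4°C, giving -4.4°C.
T_parcel − T_env = 5.05 − (-4.4) = +9.45°C

+9.45°C (parcel warmer than environment)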